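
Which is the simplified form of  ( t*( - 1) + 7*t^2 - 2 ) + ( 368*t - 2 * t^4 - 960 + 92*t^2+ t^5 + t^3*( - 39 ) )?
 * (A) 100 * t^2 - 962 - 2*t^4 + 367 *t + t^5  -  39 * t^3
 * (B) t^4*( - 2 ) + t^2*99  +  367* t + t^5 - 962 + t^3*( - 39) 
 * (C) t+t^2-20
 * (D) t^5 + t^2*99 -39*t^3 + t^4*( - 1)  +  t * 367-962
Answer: B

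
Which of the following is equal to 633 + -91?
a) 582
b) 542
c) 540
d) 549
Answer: b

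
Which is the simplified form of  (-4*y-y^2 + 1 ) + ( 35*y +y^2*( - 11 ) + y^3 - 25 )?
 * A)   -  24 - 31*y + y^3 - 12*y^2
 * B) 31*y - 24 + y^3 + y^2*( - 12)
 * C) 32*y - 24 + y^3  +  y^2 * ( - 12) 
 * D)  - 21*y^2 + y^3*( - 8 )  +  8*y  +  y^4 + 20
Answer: B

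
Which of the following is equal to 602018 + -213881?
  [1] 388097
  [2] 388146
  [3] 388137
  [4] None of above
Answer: 3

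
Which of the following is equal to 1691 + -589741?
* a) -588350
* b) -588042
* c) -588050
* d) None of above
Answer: c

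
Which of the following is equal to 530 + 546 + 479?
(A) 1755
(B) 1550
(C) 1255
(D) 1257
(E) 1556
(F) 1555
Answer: F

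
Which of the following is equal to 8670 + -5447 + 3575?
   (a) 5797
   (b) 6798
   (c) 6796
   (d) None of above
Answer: b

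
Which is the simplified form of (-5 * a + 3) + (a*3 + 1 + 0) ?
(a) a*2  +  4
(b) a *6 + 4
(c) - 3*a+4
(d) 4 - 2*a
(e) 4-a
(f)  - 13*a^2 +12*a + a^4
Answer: d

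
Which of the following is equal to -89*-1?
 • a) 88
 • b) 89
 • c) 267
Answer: b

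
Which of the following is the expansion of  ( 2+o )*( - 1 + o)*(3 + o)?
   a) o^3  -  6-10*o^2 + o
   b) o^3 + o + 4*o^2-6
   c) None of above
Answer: b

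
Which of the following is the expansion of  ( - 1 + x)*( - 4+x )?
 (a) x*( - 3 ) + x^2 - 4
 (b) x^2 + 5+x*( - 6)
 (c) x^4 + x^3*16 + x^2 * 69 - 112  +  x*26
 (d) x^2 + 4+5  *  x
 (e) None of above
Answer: e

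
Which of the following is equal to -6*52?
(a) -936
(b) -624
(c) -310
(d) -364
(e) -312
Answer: e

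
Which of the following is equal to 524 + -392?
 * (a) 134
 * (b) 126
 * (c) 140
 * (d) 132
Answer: d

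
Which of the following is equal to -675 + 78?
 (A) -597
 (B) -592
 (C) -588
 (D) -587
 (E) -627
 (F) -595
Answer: A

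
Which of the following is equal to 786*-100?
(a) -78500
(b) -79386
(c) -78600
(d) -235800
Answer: c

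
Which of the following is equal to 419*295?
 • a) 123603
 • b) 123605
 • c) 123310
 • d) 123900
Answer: b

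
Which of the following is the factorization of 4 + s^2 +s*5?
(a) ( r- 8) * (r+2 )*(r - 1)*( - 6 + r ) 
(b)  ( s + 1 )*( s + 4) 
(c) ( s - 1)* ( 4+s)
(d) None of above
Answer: b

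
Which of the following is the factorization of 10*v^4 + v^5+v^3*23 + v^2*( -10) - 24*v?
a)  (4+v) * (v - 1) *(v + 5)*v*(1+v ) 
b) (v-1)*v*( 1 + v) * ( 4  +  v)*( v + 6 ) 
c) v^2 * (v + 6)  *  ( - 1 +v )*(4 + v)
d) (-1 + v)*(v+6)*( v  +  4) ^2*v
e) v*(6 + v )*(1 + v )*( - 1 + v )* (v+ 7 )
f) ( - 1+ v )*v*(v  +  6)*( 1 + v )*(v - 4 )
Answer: b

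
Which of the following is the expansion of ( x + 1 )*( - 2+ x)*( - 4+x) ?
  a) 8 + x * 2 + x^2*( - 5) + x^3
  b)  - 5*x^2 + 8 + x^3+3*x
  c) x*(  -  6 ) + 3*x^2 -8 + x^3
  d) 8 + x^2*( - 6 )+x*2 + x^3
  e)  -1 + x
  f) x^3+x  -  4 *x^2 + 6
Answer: a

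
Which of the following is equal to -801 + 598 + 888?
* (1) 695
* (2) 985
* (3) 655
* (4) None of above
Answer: 4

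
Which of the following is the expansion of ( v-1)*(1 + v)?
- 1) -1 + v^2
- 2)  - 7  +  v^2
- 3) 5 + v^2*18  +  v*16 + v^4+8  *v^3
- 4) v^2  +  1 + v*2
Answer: 1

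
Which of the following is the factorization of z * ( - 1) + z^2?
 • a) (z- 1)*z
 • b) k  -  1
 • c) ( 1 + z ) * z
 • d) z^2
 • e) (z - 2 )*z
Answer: a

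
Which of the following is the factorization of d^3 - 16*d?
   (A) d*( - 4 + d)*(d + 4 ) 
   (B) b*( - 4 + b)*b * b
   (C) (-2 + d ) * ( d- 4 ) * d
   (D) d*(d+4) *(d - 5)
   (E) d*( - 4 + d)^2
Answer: A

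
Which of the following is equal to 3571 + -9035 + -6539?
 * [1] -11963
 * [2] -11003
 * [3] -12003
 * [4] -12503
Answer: 3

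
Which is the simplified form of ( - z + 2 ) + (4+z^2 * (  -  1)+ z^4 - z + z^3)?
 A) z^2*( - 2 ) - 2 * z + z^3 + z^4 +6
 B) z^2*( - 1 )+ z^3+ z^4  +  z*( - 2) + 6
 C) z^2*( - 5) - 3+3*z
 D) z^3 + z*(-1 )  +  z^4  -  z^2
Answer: B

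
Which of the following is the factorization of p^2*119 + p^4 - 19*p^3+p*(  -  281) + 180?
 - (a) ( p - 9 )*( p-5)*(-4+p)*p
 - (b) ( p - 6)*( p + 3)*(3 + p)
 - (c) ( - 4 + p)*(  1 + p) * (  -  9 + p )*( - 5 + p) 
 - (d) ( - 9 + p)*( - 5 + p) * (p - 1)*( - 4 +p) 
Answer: d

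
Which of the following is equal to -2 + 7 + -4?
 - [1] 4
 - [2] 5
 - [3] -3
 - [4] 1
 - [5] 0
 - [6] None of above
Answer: 4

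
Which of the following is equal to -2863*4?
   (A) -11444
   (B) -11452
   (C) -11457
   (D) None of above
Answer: B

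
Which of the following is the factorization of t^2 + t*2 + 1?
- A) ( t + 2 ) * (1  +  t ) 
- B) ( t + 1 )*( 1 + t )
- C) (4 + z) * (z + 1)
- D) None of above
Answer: B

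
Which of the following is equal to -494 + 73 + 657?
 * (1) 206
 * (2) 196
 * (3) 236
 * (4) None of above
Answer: 3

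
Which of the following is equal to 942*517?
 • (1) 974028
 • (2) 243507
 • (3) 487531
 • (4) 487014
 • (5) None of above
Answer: 4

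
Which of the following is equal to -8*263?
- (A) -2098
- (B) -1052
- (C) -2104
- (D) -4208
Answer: C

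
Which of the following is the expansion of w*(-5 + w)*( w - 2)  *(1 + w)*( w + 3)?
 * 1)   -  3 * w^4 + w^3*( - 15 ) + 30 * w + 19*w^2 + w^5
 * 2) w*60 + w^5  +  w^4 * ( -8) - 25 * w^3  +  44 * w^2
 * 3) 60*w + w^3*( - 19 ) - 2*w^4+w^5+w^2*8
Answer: 1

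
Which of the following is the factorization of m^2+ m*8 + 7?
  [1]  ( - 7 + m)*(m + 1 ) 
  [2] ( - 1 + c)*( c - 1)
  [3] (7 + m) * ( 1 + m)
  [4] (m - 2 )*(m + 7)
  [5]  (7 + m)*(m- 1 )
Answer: 3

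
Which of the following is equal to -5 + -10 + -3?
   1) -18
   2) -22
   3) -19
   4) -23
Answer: 1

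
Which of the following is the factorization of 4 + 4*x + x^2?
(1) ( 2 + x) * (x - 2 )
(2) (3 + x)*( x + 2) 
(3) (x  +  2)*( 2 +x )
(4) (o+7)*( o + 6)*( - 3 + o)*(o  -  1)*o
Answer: 3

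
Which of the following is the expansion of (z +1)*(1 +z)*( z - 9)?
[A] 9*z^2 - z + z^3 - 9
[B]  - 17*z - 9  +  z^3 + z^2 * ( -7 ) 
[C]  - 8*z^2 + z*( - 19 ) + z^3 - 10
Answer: B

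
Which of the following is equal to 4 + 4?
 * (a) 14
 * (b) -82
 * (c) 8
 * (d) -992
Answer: c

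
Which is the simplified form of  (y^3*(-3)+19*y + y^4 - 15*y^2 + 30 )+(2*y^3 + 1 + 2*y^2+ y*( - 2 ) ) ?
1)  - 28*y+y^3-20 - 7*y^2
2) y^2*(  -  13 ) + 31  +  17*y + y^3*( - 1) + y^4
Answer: 2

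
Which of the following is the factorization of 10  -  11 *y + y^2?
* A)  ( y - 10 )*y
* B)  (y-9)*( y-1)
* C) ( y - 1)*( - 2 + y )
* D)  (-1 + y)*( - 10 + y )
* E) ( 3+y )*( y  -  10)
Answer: D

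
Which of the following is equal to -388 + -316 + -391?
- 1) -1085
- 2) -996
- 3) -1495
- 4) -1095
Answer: 4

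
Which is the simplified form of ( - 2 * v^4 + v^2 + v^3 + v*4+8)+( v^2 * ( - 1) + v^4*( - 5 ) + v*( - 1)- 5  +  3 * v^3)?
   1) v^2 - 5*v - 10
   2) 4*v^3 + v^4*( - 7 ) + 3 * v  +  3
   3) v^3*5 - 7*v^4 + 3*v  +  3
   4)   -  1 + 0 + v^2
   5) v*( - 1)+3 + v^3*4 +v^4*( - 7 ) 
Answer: 2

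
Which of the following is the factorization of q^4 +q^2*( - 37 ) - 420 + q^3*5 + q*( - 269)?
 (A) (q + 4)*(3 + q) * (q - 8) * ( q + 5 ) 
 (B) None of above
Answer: B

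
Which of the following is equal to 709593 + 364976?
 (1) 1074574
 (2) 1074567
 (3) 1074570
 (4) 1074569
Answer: 4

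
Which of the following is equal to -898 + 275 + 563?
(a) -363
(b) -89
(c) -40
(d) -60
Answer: d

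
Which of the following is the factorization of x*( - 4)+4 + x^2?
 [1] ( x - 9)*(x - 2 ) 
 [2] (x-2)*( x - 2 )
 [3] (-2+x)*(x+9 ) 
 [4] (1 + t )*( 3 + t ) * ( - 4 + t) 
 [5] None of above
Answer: 2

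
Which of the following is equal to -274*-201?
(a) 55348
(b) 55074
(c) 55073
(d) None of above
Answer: b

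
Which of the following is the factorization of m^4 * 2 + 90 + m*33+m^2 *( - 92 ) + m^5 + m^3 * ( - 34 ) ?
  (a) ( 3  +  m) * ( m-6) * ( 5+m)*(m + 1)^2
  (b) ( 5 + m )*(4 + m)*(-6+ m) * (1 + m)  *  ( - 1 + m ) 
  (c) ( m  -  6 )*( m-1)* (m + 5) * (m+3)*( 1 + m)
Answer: c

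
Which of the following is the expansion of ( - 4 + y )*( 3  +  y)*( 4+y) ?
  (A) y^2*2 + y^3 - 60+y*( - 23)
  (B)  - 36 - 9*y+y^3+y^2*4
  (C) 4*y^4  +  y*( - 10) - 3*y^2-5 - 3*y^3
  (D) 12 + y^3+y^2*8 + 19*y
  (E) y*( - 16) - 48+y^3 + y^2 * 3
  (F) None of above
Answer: E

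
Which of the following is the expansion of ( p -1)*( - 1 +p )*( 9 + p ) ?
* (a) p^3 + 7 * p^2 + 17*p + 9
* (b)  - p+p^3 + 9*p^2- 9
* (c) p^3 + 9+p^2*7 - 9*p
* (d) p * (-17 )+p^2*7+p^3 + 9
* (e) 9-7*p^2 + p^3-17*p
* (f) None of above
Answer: d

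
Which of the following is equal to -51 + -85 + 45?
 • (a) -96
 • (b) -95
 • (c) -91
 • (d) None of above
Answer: c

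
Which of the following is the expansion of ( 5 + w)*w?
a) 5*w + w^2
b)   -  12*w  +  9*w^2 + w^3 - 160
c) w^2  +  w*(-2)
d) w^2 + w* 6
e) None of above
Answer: a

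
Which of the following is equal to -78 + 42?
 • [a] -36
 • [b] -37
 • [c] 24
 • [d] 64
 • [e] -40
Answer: a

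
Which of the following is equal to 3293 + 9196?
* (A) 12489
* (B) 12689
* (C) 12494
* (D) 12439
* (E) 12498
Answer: A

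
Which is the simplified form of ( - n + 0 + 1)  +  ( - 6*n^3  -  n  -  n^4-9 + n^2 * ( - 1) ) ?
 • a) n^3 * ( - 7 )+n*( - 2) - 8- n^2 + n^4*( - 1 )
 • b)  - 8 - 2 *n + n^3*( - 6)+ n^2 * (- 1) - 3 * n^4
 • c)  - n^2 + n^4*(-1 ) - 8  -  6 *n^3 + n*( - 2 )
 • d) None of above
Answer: c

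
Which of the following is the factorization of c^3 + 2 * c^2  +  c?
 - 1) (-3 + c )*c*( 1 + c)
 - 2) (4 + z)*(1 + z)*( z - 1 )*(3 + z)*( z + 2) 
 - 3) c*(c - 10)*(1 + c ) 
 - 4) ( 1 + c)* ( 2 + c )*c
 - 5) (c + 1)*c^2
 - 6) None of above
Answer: 6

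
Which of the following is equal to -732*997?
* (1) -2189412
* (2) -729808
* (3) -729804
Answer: 3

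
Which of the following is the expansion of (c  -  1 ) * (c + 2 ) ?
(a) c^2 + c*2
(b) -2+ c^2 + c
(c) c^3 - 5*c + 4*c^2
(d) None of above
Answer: b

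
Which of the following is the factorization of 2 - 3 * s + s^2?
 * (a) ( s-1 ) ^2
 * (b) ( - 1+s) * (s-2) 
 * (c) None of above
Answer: b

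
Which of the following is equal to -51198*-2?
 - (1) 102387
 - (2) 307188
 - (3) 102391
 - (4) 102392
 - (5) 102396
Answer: 5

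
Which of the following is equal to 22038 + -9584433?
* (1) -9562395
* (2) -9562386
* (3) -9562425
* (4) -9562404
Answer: 1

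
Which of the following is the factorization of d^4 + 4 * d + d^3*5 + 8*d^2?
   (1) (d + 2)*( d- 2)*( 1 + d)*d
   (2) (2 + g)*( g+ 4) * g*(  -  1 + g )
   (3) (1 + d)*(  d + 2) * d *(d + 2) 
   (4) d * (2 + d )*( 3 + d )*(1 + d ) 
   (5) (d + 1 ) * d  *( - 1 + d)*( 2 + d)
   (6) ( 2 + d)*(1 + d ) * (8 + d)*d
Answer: 3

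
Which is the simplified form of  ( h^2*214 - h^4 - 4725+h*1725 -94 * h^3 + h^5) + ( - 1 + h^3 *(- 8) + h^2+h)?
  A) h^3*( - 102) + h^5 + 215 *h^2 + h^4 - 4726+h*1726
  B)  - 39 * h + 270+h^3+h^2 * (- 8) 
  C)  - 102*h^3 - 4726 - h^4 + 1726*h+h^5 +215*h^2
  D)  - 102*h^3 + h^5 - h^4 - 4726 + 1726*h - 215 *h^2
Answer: C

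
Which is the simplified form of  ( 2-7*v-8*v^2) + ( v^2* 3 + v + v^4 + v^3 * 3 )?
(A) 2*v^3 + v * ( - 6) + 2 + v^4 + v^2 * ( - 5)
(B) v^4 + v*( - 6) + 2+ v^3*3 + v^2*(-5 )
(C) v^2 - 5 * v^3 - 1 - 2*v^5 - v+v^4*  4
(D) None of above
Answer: B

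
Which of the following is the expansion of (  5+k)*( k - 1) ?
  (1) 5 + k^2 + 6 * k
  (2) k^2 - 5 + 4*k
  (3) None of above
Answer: 2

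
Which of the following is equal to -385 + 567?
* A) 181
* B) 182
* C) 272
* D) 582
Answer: B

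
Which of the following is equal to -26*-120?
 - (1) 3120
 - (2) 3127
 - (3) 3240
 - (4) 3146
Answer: 1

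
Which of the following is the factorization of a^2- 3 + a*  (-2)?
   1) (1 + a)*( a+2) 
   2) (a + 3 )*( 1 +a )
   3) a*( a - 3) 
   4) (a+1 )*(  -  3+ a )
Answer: 4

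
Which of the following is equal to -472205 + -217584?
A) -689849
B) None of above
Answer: B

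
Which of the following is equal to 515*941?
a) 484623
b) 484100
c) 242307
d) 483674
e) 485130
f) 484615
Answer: f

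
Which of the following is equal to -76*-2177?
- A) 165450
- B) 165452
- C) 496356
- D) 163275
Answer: B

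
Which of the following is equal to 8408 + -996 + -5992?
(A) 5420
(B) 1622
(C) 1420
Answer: C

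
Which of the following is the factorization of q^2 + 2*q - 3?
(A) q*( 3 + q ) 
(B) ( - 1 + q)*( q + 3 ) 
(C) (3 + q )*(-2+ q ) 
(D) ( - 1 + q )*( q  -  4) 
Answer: B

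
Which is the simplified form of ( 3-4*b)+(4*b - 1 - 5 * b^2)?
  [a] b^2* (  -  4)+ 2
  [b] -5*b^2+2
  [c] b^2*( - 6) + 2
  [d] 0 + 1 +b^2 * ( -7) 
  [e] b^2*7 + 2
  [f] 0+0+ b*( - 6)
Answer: b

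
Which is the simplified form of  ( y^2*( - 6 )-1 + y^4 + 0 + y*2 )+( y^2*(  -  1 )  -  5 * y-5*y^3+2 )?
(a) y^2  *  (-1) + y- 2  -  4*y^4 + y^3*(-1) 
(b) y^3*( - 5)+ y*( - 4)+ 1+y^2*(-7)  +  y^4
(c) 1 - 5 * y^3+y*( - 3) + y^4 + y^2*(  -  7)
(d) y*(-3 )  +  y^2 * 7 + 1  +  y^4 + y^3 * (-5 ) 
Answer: c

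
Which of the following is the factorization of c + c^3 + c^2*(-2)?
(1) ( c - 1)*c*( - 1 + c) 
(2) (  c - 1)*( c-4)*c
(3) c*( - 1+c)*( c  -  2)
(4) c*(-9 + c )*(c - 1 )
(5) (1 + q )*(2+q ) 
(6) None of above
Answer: 1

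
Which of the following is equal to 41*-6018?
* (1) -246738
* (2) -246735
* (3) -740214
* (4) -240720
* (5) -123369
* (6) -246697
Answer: 1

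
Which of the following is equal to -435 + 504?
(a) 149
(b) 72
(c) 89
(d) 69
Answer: d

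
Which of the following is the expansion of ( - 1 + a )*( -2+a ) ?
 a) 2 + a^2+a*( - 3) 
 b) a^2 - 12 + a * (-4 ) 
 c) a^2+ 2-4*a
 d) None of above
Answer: a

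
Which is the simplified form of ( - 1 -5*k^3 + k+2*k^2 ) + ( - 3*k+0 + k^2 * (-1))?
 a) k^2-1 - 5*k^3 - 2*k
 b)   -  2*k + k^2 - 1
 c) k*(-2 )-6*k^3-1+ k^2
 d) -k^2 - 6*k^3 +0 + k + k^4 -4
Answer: a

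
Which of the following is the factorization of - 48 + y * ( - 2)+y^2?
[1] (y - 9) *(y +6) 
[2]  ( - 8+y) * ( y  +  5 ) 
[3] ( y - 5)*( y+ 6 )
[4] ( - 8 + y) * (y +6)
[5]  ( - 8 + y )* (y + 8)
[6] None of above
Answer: 4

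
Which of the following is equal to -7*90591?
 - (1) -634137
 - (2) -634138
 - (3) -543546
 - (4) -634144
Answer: 1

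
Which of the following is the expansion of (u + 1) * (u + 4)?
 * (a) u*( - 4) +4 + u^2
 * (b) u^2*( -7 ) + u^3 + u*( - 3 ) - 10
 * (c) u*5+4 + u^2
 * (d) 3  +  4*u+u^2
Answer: c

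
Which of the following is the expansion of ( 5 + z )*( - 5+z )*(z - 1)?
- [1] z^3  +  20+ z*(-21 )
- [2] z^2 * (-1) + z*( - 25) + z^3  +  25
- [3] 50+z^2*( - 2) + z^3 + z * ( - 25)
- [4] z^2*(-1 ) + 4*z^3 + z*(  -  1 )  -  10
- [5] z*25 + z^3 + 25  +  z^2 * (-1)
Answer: 2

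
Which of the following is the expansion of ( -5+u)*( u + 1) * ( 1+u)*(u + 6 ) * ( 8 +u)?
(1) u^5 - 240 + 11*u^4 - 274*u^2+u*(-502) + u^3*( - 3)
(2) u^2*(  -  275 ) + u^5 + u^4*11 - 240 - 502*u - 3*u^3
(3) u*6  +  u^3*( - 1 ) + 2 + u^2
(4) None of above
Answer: 2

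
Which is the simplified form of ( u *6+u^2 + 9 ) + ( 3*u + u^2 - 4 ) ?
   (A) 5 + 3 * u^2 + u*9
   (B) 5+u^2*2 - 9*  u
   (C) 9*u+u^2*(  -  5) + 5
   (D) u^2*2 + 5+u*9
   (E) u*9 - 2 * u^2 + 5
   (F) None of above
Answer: D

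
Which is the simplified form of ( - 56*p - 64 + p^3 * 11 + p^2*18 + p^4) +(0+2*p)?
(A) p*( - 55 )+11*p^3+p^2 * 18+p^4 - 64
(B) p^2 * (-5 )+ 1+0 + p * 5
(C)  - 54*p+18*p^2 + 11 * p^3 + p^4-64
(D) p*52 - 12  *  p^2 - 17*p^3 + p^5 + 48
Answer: C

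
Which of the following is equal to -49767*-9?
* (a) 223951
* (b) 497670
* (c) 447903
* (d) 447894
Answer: c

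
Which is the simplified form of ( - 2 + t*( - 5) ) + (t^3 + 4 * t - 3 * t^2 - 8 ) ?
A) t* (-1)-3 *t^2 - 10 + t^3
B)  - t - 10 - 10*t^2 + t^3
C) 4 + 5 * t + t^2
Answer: A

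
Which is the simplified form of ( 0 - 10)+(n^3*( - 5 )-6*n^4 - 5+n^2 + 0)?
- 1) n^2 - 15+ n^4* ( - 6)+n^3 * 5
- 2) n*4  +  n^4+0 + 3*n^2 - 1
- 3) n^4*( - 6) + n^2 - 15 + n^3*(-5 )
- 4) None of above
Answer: 3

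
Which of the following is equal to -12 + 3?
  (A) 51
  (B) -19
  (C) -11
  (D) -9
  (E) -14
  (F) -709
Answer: D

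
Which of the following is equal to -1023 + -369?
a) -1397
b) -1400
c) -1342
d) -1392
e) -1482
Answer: d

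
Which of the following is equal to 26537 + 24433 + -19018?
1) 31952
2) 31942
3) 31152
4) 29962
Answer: 1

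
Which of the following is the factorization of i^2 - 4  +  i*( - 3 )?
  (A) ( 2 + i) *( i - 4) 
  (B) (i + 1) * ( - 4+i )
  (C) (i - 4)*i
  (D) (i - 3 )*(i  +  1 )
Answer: B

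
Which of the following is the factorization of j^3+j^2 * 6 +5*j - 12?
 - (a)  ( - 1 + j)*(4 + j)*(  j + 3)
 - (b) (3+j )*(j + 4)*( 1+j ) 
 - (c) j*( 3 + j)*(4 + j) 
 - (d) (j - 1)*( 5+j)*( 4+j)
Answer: a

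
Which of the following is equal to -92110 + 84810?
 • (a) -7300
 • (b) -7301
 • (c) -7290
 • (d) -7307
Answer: a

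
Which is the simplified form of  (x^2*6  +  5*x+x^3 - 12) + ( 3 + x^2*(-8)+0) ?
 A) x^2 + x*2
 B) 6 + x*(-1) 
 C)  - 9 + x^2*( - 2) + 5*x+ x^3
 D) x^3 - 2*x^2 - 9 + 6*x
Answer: C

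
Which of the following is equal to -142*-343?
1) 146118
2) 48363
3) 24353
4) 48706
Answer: 4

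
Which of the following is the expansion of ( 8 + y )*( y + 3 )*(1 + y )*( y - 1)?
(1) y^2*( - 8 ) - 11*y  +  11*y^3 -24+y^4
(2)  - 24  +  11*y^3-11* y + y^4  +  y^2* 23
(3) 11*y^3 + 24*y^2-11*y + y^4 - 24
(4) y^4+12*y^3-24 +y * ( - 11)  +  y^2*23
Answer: 2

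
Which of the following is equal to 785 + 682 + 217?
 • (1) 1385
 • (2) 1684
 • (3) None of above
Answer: 2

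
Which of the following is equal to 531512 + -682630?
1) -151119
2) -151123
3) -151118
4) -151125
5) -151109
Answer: 3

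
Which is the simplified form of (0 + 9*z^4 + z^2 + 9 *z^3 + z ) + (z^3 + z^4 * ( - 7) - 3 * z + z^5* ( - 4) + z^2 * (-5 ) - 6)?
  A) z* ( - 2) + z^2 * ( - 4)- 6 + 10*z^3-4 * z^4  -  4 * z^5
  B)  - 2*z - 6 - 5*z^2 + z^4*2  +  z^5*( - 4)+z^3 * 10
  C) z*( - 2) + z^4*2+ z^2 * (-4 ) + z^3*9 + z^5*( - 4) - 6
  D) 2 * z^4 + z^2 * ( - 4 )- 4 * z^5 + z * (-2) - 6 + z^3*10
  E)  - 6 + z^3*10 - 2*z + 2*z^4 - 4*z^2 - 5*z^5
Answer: D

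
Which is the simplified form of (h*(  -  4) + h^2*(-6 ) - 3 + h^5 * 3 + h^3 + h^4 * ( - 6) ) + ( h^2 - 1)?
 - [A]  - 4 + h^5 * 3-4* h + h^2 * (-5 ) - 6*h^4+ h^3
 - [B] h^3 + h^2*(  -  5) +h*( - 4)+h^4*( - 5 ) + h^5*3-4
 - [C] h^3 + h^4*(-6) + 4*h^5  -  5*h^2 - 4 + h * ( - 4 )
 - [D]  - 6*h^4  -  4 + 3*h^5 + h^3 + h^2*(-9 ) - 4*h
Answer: A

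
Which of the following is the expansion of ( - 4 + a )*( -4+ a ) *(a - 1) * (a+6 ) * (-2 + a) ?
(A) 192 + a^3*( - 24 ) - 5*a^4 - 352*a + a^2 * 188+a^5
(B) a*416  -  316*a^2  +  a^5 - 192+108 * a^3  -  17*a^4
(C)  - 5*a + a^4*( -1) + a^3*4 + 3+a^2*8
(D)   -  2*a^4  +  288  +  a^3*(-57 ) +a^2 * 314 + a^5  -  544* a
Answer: A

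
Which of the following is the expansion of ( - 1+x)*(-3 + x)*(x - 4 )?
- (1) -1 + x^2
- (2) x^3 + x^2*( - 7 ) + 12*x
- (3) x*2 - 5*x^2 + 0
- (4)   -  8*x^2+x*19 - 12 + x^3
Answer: 4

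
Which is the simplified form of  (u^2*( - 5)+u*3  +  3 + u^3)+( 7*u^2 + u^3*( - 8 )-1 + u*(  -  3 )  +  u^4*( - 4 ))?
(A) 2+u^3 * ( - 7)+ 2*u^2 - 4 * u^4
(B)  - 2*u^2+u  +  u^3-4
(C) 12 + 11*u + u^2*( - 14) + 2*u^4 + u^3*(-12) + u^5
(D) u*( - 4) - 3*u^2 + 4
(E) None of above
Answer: A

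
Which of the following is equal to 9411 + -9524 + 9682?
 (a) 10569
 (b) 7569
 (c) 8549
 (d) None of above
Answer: d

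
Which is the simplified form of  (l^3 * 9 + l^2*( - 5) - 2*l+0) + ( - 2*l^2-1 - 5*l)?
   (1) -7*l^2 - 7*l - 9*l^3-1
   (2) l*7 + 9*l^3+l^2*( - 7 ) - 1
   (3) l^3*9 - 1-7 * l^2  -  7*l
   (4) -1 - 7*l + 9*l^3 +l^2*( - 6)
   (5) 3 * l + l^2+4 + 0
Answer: 3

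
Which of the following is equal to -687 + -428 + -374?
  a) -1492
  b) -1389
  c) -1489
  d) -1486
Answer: c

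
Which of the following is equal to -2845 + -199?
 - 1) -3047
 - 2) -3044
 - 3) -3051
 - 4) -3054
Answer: 2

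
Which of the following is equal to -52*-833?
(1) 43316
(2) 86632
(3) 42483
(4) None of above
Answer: 1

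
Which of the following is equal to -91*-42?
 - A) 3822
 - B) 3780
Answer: A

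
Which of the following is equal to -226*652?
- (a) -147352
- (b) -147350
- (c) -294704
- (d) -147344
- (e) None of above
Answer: a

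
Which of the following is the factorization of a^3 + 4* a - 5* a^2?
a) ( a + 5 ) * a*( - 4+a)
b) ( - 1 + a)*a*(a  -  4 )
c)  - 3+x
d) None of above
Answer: b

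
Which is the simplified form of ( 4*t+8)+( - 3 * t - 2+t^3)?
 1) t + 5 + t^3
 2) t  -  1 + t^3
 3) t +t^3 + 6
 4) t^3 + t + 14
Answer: 3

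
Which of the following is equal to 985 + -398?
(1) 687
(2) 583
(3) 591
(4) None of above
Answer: 4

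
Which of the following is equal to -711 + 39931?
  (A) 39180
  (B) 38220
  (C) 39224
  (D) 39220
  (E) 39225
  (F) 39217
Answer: D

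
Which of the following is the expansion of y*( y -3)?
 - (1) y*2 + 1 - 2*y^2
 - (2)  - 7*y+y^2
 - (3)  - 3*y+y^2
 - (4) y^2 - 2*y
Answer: 3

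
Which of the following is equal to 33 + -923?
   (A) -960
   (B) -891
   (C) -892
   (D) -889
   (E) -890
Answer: E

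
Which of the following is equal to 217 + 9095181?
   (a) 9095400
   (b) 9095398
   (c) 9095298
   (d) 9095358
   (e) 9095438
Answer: b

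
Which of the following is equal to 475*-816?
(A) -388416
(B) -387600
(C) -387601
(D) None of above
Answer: B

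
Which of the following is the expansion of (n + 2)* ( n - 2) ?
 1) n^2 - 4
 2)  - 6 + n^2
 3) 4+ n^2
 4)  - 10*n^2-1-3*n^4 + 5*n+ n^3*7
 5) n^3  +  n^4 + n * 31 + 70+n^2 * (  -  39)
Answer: 1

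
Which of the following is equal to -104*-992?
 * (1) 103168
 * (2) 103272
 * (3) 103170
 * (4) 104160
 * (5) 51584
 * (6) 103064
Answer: 1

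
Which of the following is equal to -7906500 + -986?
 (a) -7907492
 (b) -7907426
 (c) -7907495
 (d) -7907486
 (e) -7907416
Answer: d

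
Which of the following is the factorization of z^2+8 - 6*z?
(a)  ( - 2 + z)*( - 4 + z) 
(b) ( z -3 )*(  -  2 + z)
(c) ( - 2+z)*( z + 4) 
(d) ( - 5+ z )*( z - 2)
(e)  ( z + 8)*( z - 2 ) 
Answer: a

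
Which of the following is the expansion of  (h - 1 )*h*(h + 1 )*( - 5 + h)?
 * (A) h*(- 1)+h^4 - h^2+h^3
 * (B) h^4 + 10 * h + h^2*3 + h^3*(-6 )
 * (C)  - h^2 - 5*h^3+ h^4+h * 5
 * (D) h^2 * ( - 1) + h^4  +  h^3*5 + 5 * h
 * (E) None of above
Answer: C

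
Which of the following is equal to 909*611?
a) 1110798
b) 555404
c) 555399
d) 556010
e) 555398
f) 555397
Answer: c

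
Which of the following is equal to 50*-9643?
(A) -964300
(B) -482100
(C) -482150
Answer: C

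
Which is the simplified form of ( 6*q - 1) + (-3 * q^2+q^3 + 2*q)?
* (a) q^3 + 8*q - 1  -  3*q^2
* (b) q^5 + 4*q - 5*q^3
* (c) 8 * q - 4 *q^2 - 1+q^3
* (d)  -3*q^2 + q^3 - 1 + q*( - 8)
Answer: a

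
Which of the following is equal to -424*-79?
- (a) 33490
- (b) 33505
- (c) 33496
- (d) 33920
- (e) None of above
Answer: c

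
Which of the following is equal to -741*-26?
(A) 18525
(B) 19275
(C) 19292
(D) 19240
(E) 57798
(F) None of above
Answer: F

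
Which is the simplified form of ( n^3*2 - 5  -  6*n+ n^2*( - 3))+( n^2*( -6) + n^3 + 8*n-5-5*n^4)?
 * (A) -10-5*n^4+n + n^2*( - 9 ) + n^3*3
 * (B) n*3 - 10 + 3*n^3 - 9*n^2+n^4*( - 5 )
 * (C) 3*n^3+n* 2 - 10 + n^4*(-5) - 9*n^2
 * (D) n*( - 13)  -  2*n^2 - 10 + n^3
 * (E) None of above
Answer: C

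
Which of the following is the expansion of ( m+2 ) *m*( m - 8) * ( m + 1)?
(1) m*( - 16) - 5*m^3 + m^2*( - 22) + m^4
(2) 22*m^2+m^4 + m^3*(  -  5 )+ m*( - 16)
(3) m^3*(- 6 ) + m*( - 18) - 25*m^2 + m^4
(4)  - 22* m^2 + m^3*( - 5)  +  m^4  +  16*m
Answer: 1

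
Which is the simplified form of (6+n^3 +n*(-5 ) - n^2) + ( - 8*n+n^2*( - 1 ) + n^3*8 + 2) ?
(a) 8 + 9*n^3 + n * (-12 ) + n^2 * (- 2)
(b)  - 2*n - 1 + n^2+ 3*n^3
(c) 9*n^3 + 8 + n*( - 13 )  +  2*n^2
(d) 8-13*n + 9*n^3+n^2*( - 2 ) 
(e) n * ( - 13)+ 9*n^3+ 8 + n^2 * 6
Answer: d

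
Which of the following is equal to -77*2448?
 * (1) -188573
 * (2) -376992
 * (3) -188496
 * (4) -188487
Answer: 3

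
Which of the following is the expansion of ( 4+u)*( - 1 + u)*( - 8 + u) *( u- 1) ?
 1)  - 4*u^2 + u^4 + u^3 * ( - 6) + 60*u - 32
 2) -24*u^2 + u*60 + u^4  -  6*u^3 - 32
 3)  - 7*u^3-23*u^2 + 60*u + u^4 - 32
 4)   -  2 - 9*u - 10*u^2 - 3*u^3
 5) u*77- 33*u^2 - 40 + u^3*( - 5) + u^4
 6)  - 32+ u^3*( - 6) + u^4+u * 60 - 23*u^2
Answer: 6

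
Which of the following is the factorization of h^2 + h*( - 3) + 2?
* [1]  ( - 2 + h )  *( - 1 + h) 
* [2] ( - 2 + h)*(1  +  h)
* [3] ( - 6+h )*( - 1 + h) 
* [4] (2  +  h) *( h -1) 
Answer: 1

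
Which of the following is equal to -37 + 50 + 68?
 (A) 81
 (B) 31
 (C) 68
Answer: A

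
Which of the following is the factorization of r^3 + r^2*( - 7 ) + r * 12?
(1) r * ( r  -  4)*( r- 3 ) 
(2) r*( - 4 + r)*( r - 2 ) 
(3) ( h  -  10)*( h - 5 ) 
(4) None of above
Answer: 1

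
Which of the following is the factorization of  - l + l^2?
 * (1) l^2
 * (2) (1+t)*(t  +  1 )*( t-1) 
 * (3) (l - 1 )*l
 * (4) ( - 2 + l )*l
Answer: 3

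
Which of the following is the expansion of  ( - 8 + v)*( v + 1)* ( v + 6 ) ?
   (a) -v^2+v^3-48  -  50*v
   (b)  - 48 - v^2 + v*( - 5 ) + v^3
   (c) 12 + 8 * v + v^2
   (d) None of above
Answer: a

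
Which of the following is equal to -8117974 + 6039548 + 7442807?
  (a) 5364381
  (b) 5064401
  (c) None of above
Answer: a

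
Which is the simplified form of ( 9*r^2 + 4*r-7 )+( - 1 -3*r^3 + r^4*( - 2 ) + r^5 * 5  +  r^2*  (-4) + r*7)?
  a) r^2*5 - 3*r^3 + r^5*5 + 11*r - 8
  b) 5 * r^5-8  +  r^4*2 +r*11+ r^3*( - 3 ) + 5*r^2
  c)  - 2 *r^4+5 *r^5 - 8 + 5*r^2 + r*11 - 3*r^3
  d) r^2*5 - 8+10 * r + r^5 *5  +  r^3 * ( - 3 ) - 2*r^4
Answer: c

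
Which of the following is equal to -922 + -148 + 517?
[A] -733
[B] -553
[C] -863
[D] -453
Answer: B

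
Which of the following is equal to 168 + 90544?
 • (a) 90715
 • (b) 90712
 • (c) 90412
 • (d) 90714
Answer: b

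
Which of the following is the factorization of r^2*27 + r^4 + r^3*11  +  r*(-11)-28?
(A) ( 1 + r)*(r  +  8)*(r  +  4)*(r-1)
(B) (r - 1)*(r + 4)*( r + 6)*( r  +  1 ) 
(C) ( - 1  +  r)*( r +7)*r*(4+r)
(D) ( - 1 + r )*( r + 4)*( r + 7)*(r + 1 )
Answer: D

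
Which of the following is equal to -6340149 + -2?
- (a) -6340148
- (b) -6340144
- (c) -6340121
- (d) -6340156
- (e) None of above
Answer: e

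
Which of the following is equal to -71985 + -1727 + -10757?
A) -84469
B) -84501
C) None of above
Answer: A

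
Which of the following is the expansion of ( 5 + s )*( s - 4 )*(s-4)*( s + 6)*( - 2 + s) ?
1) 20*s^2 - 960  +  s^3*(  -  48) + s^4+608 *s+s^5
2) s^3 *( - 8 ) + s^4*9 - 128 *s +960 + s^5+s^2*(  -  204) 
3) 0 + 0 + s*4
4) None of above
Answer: 1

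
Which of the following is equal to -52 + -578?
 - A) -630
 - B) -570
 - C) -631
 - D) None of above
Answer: A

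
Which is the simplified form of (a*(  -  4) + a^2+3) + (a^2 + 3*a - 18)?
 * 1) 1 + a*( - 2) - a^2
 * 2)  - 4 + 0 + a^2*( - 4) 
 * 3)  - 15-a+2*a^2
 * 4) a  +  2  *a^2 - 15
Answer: 3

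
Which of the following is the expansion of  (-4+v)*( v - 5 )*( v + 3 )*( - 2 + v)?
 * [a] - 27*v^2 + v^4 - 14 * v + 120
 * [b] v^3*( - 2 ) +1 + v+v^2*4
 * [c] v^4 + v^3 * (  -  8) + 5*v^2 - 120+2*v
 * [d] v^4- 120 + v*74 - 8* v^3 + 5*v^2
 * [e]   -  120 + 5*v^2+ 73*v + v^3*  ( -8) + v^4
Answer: d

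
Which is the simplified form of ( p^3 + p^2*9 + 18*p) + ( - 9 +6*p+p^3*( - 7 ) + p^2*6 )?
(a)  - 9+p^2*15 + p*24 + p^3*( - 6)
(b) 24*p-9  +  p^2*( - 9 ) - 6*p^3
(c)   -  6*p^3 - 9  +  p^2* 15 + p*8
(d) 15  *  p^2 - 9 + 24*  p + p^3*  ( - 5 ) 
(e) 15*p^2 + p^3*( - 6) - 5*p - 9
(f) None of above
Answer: a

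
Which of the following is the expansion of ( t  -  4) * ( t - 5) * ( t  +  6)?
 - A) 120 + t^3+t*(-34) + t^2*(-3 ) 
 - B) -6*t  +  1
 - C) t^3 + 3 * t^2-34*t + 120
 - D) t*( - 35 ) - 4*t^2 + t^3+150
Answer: A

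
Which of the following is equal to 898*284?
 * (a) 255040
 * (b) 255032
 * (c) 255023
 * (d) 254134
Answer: b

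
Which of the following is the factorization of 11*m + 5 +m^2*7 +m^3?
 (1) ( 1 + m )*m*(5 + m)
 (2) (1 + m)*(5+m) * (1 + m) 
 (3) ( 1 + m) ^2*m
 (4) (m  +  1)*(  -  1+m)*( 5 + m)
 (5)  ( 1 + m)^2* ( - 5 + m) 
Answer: 2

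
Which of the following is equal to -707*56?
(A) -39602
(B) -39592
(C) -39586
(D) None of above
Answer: B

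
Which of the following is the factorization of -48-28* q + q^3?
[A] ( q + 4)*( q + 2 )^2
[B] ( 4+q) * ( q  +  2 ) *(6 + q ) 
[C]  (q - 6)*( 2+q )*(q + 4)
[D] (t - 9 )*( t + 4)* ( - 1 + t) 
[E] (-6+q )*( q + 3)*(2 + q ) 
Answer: C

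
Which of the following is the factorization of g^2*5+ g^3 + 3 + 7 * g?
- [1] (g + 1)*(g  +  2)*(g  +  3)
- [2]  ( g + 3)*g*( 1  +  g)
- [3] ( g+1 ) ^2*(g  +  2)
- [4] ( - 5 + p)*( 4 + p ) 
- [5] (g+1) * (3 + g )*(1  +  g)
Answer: 5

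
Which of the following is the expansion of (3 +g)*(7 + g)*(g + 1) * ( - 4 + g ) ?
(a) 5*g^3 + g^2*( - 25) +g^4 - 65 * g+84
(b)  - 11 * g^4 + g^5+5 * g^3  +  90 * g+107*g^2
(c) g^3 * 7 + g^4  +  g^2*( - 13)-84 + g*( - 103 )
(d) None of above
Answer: c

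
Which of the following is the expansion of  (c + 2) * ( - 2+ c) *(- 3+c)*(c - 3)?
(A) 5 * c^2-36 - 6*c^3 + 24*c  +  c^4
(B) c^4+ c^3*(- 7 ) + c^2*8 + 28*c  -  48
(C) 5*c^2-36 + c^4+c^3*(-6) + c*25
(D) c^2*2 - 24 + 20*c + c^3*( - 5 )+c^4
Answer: A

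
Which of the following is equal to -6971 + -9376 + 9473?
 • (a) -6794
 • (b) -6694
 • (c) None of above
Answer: c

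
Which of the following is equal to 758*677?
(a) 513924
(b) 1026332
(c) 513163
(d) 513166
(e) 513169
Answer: d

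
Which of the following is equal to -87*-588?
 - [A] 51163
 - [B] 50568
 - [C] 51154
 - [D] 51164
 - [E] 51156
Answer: E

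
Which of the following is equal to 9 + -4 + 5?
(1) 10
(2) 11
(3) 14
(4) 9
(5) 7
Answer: 1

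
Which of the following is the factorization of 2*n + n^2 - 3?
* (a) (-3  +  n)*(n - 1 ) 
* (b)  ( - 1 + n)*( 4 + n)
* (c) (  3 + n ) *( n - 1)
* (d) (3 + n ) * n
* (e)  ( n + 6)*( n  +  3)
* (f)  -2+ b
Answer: c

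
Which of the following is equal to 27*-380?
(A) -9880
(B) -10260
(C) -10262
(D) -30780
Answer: B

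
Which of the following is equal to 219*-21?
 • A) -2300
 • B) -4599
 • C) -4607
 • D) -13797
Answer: B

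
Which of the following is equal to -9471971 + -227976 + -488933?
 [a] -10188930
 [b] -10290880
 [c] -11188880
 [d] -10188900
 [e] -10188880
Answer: e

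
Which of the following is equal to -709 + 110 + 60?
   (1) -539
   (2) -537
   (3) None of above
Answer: 1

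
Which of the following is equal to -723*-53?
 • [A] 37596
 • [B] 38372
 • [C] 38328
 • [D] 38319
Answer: D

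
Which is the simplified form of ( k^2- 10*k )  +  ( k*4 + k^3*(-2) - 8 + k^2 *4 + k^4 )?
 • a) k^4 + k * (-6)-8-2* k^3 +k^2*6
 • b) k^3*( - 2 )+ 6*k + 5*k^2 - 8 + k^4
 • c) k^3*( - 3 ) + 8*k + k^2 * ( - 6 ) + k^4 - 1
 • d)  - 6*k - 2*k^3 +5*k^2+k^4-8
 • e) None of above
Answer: d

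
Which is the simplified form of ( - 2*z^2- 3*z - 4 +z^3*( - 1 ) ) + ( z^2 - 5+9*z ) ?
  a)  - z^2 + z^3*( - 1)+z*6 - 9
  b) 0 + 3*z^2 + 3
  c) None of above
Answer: a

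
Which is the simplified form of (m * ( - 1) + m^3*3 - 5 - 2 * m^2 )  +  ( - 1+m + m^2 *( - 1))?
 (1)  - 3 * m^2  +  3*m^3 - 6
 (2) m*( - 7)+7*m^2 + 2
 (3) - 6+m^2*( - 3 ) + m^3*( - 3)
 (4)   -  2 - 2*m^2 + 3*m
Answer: 1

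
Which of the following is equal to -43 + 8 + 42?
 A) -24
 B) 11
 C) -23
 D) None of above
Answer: D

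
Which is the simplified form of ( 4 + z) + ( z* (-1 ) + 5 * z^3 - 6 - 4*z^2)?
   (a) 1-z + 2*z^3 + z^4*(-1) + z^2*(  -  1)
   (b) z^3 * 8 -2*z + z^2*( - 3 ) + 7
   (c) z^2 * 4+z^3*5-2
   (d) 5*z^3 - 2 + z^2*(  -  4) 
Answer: d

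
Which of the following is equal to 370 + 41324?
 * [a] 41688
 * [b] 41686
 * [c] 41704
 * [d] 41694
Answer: d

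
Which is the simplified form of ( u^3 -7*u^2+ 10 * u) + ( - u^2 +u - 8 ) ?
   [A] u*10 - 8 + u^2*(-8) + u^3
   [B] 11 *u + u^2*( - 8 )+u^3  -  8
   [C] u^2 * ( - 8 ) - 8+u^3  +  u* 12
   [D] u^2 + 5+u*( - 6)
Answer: B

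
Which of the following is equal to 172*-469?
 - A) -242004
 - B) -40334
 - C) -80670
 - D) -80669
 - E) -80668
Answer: E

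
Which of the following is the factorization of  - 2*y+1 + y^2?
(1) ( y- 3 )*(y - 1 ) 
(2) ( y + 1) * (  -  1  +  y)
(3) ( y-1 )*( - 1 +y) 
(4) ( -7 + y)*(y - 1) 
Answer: 3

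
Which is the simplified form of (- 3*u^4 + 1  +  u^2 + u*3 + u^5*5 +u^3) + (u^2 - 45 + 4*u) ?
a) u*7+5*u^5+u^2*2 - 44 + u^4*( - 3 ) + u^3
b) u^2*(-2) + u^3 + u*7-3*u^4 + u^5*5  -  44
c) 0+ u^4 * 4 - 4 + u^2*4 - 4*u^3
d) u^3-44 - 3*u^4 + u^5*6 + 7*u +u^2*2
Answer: a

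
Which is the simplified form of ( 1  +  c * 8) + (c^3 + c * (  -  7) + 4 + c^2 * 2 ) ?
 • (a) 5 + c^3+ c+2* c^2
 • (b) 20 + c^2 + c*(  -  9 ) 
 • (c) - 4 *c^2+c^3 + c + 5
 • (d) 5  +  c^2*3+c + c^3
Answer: a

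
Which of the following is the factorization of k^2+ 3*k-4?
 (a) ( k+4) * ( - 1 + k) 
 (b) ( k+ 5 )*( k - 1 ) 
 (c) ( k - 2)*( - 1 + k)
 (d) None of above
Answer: a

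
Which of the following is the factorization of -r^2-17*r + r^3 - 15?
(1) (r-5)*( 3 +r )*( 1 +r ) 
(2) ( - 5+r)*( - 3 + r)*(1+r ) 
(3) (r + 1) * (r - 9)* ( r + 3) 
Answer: 1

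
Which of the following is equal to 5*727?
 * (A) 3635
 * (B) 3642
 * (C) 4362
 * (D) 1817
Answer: A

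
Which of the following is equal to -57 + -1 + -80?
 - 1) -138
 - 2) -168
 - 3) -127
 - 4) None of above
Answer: 1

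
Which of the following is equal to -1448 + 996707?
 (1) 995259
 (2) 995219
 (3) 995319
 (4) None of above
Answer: 1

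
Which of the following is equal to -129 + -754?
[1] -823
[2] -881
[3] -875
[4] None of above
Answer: 4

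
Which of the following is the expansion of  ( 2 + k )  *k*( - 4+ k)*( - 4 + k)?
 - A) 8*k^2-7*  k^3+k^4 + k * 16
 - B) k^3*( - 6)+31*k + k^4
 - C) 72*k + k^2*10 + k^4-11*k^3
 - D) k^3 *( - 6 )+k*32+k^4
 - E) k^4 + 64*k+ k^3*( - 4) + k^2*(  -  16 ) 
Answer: D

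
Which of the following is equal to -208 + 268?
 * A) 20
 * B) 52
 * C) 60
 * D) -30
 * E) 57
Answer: C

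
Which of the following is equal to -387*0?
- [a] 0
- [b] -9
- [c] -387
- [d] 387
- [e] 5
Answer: a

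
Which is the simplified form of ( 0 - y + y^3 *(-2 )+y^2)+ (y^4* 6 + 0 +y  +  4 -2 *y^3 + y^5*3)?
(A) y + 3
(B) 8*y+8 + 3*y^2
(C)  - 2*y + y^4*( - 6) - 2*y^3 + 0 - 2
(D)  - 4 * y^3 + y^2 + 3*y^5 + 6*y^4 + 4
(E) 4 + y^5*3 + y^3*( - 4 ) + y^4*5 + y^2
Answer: D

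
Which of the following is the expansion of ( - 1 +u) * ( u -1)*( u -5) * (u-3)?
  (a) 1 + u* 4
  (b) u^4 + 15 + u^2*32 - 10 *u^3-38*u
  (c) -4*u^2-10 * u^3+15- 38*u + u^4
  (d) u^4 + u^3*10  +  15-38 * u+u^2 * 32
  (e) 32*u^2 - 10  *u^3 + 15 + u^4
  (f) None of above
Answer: b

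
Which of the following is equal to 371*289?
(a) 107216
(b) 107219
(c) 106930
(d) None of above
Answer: b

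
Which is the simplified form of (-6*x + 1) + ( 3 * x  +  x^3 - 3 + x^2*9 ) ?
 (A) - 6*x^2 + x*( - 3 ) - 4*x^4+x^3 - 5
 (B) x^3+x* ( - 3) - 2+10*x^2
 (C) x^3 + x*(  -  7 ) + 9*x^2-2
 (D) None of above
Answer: D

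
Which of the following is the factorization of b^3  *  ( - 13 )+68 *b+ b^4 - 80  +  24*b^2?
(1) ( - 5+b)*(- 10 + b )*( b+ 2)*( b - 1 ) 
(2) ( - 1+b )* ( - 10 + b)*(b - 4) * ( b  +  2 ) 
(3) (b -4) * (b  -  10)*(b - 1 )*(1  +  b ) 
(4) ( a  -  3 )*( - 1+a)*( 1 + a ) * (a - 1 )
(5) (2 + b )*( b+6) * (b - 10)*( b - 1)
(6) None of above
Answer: 2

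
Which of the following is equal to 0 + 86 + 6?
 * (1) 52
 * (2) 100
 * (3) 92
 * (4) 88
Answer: 3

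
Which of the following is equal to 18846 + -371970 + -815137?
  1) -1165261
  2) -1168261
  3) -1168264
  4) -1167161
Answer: 2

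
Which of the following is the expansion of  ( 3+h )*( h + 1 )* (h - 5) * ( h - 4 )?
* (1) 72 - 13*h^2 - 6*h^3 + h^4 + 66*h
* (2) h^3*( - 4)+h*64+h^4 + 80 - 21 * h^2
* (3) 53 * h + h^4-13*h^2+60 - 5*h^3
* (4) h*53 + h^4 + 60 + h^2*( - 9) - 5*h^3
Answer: 3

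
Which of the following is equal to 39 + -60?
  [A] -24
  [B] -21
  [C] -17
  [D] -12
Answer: B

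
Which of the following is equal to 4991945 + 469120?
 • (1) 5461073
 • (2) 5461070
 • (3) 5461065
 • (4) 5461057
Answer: 3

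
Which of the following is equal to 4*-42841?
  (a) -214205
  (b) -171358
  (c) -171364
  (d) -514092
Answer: c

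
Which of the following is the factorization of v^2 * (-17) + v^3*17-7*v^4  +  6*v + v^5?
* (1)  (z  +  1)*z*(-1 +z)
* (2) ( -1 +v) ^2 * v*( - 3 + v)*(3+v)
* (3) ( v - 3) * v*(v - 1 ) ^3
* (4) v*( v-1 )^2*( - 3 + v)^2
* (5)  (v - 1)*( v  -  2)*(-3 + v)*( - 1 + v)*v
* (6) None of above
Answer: 5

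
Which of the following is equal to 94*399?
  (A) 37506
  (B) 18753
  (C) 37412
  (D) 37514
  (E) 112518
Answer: A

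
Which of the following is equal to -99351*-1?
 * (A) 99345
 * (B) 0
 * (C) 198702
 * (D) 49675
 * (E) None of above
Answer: E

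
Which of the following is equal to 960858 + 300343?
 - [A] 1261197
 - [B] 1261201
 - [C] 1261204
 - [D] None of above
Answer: B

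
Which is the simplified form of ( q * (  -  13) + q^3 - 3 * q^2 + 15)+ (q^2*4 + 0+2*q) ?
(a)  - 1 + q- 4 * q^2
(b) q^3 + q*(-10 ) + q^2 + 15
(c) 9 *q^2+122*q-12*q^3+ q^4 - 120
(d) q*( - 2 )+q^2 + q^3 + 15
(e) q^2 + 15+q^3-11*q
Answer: e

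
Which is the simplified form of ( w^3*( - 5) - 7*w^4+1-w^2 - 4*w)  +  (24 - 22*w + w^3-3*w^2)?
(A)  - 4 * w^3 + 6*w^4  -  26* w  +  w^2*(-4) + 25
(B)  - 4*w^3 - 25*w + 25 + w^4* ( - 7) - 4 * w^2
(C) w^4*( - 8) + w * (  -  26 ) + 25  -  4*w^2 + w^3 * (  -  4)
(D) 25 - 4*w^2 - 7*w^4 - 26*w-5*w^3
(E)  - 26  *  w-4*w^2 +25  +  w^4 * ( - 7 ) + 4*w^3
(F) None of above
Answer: F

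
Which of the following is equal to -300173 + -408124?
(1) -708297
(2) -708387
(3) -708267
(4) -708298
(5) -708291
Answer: 1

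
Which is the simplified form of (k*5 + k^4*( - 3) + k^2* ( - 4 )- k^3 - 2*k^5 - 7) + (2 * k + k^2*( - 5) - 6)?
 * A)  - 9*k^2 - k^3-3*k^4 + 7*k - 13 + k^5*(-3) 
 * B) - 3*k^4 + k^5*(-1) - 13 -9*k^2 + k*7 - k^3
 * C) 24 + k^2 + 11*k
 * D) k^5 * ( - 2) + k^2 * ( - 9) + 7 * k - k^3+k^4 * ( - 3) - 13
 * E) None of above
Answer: D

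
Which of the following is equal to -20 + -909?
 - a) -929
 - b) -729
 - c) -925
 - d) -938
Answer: a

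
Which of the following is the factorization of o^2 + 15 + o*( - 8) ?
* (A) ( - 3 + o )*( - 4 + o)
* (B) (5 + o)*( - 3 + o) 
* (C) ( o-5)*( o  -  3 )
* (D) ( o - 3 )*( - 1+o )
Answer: C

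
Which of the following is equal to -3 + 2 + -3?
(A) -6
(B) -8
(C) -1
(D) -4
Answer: D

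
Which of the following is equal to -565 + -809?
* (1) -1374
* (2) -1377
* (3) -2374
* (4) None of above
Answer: 1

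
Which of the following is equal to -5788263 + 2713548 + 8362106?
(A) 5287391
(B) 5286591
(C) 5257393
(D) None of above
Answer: A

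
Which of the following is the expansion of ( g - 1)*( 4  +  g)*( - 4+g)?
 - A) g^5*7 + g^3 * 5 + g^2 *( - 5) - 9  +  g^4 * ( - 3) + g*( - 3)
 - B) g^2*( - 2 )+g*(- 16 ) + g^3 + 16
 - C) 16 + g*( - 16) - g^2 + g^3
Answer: C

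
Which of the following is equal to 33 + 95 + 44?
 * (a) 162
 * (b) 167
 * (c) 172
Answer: c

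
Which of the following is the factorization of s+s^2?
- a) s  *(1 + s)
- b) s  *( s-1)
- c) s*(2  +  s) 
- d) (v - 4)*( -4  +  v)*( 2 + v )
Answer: a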